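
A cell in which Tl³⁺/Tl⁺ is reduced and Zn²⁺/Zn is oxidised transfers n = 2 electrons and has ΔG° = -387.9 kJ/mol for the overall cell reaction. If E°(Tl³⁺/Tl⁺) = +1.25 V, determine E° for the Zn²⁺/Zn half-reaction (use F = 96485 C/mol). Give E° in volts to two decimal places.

-0.76 V

E°cell = −ΔG°/(nF) = −(-387.9×10³)/((2)(96485)) = +2.010 V.
Since Tl³⁺/Tl⁺ is the cathode and Zn²⁺/Zn the anode, E°cell = E°(Tl³⁺/Tl⁺) − E°(Zn²⁺/Zn).
So E°(Zn²⁺/Zn) = E°(Tl³⁺/Tl⁺) − E°cell = (+1.25) − (+2.010) = -0.76 V.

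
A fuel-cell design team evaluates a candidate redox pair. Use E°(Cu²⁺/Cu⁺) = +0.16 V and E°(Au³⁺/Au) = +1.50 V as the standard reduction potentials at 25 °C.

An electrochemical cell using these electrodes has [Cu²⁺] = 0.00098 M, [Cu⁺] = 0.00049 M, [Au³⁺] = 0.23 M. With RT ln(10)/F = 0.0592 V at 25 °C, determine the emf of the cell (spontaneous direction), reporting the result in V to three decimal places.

+1.310 V

Au³⁺/Au is the cathode (higher E°), Cu²⁺/Cu⁺ the anode: E°cell = +1.50 − (+0.16) = +1.34 V, n = 3.
Overall: Au³⁺(aq) + 3 Cu⁺(aq) → Au(s) + 3 Cu²⁺(aq)
Q = [Cu²⁺]^3 / ([Au³⁺]·[Cu⁺]^3); log Q = 1.541.
E = E° − (0.0592/n) log Q = +1.34 − (0.0592/3)(1.541) = +1.310 V.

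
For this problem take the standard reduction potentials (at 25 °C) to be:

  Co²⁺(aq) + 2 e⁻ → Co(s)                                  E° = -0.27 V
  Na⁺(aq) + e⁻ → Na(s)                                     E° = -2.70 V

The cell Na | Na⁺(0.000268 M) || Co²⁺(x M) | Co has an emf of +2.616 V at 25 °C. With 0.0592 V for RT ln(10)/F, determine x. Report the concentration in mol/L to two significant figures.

0.14 M

Co²⁺/Co is the cathode, Na⁺/Na the anode: E°cell = +2.43 V, n = 2.
Overall reaction: Co²⁺(aq) + 2 Na(s) → Co(s) + 2 Na⁺(aq); Q = [Na⁺]^2/[Co²⁺]^1.
From E = E° − (0.0592/n) log Q: log Q = (E° − E)·n/0.0592 = (+2.43 − (+2.616))·2/0.0592 = -6.2838.
So 1·log[Co²⁺] = 2·log(0.000268) − log Q = -7.1437 − (-6.2838) = -0.8599; [Co²⁺] = 10^(-0.8599) ≈ 0.14 M.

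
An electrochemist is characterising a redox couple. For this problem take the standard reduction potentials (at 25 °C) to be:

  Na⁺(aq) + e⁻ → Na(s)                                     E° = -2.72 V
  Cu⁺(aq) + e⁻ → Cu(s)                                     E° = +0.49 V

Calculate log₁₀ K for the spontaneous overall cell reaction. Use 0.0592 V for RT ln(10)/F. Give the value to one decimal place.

54.2

Cathode: Cu⁺/Cu; anode: Na⁺/Na. E°cell = +3.21 V, n = 1.
log K = nE°cell / 0.0592 = (1)(+3.21) / 0.0592 = 54.2.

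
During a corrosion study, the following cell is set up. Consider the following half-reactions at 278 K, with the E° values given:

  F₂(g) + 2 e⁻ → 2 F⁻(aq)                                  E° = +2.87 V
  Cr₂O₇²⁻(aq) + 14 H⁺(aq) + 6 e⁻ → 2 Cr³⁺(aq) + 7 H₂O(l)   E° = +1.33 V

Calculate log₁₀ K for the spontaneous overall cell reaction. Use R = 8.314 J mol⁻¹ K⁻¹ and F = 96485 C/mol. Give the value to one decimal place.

Cathode: F₂/F⁻; anode: Cr₂O₇²⁻/Cr³⁺. E°cell = (+2.87) − (+1.33) = +1.54 V, with n = 6.
ΔG° = −nFE° = −RT ln K, so ln K = nFE°/(RT) = (6)(96485)(+1.54) / ((8.314)(278)) = 385.724.
log₁₀ K = 385.724 / ln 10 = 167.5.

167.5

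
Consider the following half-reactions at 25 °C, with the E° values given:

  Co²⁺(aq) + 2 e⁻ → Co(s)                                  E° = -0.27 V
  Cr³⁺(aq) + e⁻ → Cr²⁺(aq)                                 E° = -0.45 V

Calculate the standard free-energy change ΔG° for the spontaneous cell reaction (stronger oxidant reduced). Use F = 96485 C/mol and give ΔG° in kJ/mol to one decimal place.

-34.7 kJ/mol

Co²⁺/Co (E° = -0.27 V) is the cathode; Cr³⁺/Cr²⁺ (E° = -0.45 V) is the anode, so E°cell = +0.18 V.
Balancing electrons gives n = 2 (lcm of 2 and 1).
ΔG° = −nFE° = −(2)(96485)(+0.18) = -34,735 J = -34.7 kJ/mol.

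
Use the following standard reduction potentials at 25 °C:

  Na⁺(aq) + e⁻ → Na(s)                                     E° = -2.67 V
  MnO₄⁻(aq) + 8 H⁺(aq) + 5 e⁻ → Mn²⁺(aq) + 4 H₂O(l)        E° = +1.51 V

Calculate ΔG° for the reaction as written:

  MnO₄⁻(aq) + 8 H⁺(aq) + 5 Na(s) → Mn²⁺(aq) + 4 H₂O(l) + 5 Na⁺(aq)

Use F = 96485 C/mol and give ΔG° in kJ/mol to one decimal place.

As written, MnO₄⁻/Mn²⁺ is reduced (cathode) and Na⁺/Na is oxidised (anode), so E°cell = (+1.51) − (-2.67) = +4.18 V.
Balancing electrons gives n = 5.
ΔG° = −nFE° = −(5)(96485)(+4.18) = -2,016,536 J = -2016.5 kJ/mol.

-2016.5 kJ/mol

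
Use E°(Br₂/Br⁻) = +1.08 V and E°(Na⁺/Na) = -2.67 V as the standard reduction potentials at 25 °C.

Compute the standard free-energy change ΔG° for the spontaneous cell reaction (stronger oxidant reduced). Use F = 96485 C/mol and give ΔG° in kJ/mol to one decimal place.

Br₂/Br⁻ (E° = +1.08 V) is the cathode; Na⁺/Na (E° = -2.67 V) is the anode, so E°cell = +3.75 V.
Balancing electrons gives n = 2 (lcm of 2 and 1).
ΔG° = −nFE° = −(2)(96485)(+3.75) = -723,638 J = -723.6 kJ/mol.

-723.6 kJ/mol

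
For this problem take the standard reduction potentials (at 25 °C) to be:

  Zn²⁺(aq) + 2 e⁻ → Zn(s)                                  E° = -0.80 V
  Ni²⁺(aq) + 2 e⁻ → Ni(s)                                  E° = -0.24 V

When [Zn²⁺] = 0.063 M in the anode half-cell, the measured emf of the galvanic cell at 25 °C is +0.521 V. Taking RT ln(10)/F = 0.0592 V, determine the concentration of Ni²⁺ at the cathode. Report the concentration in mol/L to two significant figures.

Ni²⁺/Ni is the cathode, Zn²⁺/Zn the anode: E°cell = +0.56 V, n = 2.
Overall reaction: Ni²⁺(aq) + Zn(s) → Ni(s) + Zn²⁺(aq); Q = [Zn²⁺]^1/[Ni²⁺]^1.
From E = E° − (0.0592/n) log Q: log Q = (E° − E)·n/0.0592 = (+0.56 − (+0.521))·2/0.0592 = 1.3176.
So 1·log[Ni²⁺] = 1·log(0.063) − log Q = -1.2007 − (1.3176) = -2.5183; [Ni²⁺] = 10^(-2.5183) ≈ 0.0030 M.

0.0030 M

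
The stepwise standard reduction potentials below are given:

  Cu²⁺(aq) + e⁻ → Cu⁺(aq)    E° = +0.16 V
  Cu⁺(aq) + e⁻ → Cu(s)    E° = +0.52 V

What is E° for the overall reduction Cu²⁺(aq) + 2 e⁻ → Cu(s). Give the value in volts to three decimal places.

+0.340 V

Adding the free-energy changes (−nFE°) of the two steps gives −n₃FE°₃ = −n₁FE°₁ − n₂FE°₂.
E°₃ = (1×+0.16 + 1×+0.52) / 2 = (+0.680) / 2 = +0.340 V.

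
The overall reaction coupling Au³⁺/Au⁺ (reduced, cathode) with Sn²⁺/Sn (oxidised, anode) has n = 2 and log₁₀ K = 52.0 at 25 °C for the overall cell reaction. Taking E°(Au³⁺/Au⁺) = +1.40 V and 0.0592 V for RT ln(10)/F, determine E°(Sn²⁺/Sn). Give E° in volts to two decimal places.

E°cell = (0.0592/n)·log K = (0.0592/2)(52.0) = +1.539 V.
Since Au³⁺/Au⁺ is the cathode and Sn²⁺/Sn the anode, E°cell = E°(Au³⁺/Au⁺) − E°(Sn²⁺/Sn).
So E°(Sn²⁺/Sn) = E°(Au³⁺/Au⁺) − E°cell = (+1.40) − (+1.539) = -0.14 V.

-0.14 V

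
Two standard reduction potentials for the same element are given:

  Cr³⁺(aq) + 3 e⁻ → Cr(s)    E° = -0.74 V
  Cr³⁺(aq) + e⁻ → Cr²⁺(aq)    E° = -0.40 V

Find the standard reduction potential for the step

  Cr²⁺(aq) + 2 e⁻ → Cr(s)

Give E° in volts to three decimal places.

Sequential free energies add, so n₃E°₃ = n₁E°₁ + n₂E°₂.
With n₃ = 3, and the known step contributing 1×(-0.40) V, the unknown satisfies 2·E° = 3×(-0.74) − 1×(-0.40) = -1.820.
E° = -1.820 / 2 = -0.910 V.

-0.910 V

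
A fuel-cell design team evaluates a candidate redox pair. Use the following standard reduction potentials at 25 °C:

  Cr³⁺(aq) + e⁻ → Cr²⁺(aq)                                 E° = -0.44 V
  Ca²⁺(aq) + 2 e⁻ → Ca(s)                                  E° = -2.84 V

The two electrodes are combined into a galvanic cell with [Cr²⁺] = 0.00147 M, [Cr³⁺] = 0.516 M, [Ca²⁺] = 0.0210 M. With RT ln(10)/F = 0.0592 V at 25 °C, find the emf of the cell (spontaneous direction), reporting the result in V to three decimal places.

Cr³⁺/Cr²⁺ is the cathode (higher E°), Ca²⁺/Ca the anode: E°cell = -0.44 − (-2.84) = +2.40 V, n = 2.
Overall: 2 Cr³⁺(aq) + Ca(s) → 2 Cr²⁺(aq) + Ca²⁺(aq)
Q = [Cr²⁺]^2·[Ca²⁺] / ([Cr³⁺]^2); log Q = -6.768.
E = E° − (0.0592/n) log Q = +2.40 − (0.0592/2)(-6.768) = +2.600 V.

+2.600 V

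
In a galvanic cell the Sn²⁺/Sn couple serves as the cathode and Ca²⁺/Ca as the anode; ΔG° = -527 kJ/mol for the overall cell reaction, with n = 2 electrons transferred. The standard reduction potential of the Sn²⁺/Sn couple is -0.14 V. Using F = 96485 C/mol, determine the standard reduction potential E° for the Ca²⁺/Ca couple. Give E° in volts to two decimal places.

E°cell = −ΔG°/(nF) = −(-527×10³)/((2)(96485)) = +2.731 V.
Since Sn²⁺/Sn is the cathode and Ca²⁺/Ca the anode, E°cell = E°(Sn²⁺/Sn) − E°(Ca²⁺/Ca).
So E°(Ca²⁺/Ca) = E°(Sn²⁺/Sn) − E°cell = (-0.14) − (+2.731) = -2.87 V.

-2.87 V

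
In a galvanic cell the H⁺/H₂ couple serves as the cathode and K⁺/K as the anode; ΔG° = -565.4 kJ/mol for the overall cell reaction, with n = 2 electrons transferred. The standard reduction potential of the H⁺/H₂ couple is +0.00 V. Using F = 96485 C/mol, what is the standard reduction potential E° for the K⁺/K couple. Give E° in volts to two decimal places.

E°cell = −ΔG°/(nF) = −(-565.4×10³)/((2)(96485)) = +2.930 V.
Since H⁺/H₂ is the cathode and K⁺/K the anode, E°cell = E°(H⁺/H₂) − E°(K⁺/K).
So E°(K⁺/K) = E°(H⁺/H₂) − E°cell = (+0.00) − (+2.930) = -2.93 V.

-2.93 V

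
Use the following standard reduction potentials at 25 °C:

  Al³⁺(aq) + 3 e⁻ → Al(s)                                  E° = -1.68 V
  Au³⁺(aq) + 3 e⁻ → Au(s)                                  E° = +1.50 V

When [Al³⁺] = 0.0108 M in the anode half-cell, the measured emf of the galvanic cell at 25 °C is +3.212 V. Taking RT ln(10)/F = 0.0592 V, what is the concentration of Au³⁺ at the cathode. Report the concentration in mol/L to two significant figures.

Au³⁺/Au is the cathode, Al³⁺/Al the anode: E°cell = +3.18 V, n = 3.
Overall reaction: Au³⁺(aq) + Al(s) → Au(s) + Al³⁺(aq); Q = [Al³⁺]^1/[Au³⁺]^1.
From E = E° − (0.0592/n) log Q: log Q = (E° − E)·n/0.0592 = (+3.18 − (+3.212))·3/0.0592 = -1.6216.
So 1·log[Au³⁺] = 1·log(0.0108) − log Q = -1.9666 − (-1.6216) = -0.3450; [Au³⁺] = 10^(-0.3450) ≈ 0.45 M.

0.45 M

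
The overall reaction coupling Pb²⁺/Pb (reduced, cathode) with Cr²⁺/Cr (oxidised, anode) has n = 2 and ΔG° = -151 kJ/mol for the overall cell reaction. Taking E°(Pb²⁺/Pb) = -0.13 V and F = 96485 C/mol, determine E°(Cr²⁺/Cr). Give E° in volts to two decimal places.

-0.91 V

E°cell = −ΔG°/(nF) = −(-151×10³)/((2)(96485)) = +0.783 V.
Since Pb²⁺/Pb is the cathode and Cr²⁺/Cr the anode, E°cell = E°(Pb²⁺/Pb) − E°(Cr²⁺/Cr).
So E°(Cr²⁺/Cr) = E°(Pb²⁺/Pb) − E°cell = (-0.13) − (+0.783) = -0.91 V.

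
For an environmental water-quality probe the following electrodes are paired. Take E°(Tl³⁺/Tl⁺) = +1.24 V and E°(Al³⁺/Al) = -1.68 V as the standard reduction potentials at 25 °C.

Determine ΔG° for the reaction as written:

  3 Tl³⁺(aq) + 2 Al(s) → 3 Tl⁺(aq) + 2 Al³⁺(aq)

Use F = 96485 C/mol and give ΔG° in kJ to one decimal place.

As written, Tl³⁺/Tl⁺ is reduced (cathode) and Al³⁺/Al is oxidised (anode), so E°cell = (+1.24) − (-1.68) = +2.92 V.
Balancing electrons gives n = 6.
ΔG° = −nFE° = −(6)(96485)(+2.92) = -1,690,417 J = -1690.4 kJ.

-1690.4 kJ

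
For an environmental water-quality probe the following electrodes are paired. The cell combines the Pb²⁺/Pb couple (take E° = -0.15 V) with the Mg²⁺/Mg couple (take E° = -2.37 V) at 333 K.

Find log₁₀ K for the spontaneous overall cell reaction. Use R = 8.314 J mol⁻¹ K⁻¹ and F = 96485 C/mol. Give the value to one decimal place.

67.2

Cathode: Pb²⁺/Pb; anode: Mg²⁺/Mg. E°cell = (-0.15) − (-2.37) = +2.22 V, with n = 2.
ΔG° = −nFE° = −RT ln K, so ln K = nFE°/(RT) = (2)(96485)(+2.22) / ((8.314)(333)) = 154.735.
log₁₀ K = 154.735 / ln 10 = 67.2.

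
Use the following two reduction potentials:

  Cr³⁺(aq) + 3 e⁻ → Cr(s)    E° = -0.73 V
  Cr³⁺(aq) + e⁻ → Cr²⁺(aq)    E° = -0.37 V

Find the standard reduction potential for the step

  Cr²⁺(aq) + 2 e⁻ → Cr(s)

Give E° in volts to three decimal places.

Sequential free energies add, so n₃E°₃ = n₁E°₁ + n₂E°₂.
With n₃ = 3, and the known step contributing 1×(-0.37) V, the unknown satisfies 2·E° = 3×(-0.73) − 1×(-0.37) = -1.820.
E° = -1.820 / 2 = -0.910 V.

-0.910 V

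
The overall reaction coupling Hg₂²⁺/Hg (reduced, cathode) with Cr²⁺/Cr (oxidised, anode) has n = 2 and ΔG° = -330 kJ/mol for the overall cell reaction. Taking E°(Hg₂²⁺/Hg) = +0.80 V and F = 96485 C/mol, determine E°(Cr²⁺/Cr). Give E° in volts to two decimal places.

E°cell = −ΔG°/(nF) = −(-330×10³)/((2)(96485)) = +1.710 V.
Since Hg₂²⁺/Hg is the cathode and Cr²⁺/Cr the anode, E°cell = E°(Hg₂²⁺/Hg) − E°(Cr²⁺/Cr).
So E°(Cr²⁺/Cr) = E°(Hg₂²⁺/Hg) − E°cell = (+0.80) − (+1.710) = -0.91 V.

-0.91 V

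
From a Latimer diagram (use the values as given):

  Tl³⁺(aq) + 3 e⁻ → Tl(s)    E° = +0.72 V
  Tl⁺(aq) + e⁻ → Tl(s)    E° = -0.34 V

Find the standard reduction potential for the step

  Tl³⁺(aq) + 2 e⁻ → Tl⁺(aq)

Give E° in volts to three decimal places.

+1.250 V

Sequential free energies add, so n₃E°₃ = n₁E°₁ + n₂E°₂.
With n₃ = 3, and the known step contributing 1×(-0.34) V, the unknown satisfies 2·E° = 3×(+0.72) − 1×(-0.34) = +2.500.
E° = +2.500 / 2 = +1.250 V.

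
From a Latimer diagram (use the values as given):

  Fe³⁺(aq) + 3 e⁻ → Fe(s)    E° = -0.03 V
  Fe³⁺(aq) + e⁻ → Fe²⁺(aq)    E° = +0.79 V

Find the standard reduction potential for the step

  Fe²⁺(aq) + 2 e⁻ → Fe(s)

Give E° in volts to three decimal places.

-0.440 V

Sequential free energies add, so n₃E°₃ = n₁E°₁ + n₂E°₂.
With n₃ = 3, and the known step contributing 1×(+0.79) V, the unknown satisfies 2·E° = 3×(-0.03) − 1×(+0.79) = -0.880.
E° = -0.880 / 2 = -0.440 V.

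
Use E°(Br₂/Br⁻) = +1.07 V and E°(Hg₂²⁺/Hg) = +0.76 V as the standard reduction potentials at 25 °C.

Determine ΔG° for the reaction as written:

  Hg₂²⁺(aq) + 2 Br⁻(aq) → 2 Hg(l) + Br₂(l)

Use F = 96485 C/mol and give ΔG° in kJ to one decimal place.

+59.8 kJ

As written, Hg₂²⁺/Hg is reduced (cathode) and Br₂/Br⁻ is oxidised (anode), so E°cell = (+0.76) − (+1.07) = -0.31 V.
Balancing electrons gives n = 2.
ΔG° = −nFE° = −(2)(96485)(-0.31) = 59,821 J = +59.8 kJ.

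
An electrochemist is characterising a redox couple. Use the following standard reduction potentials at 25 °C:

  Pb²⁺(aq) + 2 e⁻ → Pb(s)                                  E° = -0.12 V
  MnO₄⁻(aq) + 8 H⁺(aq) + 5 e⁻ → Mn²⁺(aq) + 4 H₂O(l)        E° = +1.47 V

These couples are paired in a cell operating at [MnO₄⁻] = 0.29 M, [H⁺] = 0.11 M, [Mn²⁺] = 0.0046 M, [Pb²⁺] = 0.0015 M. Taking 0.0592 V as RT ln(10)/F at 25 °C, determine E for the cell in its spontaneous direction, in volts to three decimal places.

MnO₄⁻/Mn²⁺ is the cathode (higher E°), Pb²⁺/Pb the anode: E°cell = +1.47 − (-0.12) = +1.59 V, n = 10.
Overall: 2 MnO₄⁻(aq) + 16 H⁺(aq) + 5 Pb(s) → 2 Mn²⁺(aq) + 8 H₂O(l) + 5 Pb²⁺(aq)
Q = [Mn²⁺]^2·[Pb²⁺]^5 / ([MnO₄⁻]^2·[H⁺]^16); log Q = -2.381.
E = E° − (0.0592/n) log Q = +1.59 − (0.0592/10)(-2.381) = +1.604 V.

+1.604 V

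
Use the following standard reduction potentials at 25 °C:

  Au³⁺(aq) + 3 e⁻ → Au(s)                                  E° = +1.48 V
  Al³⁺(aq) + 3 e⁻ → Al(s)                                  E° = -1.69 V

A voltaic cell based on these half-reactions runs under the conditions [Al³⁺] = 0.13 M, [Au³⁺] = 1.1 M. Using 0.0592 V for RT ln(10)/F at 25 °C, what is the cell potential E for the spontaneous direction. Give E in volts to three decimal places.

+3.188 V

Au³⁺/Au is the cathode (higher E°), Al³⁺/Al the anode: E°cell = +1.48 − (-1.69) = +3.17 V, n = 3.
Overall: Au³⁺(aq) + Al(s) → Au(s) + Al³⁺(aq)
Q = [Al³⁺] / ([Au³⁺]); log Q = -0.927.
E = E° − (0.0592/n) log Q = +3.17 − (0.0592/3)(-0.927) = +3.188 V.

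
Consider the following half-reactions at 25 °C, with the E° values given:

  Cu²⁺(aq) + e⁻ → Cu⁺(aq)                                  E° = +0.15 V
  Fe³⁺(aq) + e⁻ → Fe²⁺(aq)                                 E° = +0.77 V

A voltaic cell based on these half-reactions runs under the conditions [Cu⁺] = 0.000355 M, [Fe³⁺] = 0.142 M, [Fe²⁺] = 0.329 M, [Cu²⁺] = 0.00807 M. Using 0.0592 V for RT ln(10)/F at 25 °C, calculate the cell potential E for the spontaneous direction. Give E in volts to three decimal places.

Fe³⁺/Fe²⁺ is the cathode (higher E°), Cu²⁺/Cu⁺ the anode: E°cell = +0.77 − (+0.15) = +0.62 V, n = 1.
Overall: Fe³⁺(aq) + Cu⁺(aq) → Fe²⁺(aq) + Cu²⁺(aq)
Q = [Fe²⁺]·[Cu²⁺] / ([Fe³⁺]·[Cu⁺]); log Q = 1.722.
E = E° − (0.0592/n) log Q = +0.62 − (0.0592/1)(1.722) = +0.518 V.

+0.518 V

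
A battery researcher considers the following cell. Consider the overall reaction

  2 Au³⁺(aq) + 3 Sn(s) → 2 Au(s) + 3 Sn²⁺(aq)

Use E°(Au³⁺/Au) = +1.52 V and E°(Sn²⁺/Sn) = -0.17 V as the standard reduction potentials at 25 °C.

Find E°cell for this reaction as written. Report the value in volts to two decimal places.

The Au³⁺/Au couple has the higher reduction potential, so it is the cathode; Sn²⁺/Sn is oxidised at the anode.
E°cell = E°(cathode) − E°(anode) = (+1.52) − (-0.17) = +1.69 V.
Since E°cell > 0, the reaction is spontaneous under standard conditions.

+1.69 V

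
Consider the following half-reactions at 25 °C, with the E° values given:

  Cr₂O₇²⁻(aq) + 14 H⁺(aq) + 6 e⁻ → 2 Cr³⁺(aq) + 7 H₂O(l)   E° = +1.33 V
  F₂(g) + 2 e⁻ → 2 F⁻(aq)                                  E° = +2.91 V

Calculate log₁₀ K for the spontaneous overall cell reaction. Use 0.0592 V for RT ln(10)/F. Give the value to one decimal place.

Cathode: F₂/F⁻; anode: Cr₂O₇²⁻/Cr³⁺. E°cell = +1.58 V, n = 6.
log K = nE°cell / 0.0592 = (6)(+1.58) / 0.0592 = 160.1.

160.1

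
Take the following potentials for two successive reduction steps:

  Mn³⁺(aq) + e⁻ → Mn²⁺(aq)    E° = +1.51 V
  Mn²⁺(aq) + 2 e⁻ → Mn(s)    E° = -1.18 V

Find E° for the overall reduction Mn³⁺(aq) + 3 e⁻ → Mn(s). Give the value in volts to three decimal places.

-0.283 V

Since ΔG° = −nFE° is additive over sequential reductions, n₃E°₃ = n₁E°₁ + n₂E°₂.
E°₃ = (1×+1.51 + 2×-1.18) / 3 = (-0.850) / 3 = -0.283 V.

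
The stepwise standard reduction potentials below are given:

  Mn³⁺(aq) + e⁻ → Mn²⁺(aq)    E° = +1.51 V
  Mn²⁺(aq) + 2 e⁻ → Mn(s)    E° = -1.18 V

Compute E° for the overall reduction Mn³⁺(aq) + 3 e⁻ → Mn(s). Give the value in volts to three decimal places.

-0.283 V

Standard free energies of sequential steps add: ΔG°₃ = ΔG°₁ + ΔG°₂, so n₃E°₃ = n₁E°₁ + n₂E°₂.
E°₃ = (1×+1.51 + 2×-1.18) / 3 = (-0.850) / 3 = -0.283 V.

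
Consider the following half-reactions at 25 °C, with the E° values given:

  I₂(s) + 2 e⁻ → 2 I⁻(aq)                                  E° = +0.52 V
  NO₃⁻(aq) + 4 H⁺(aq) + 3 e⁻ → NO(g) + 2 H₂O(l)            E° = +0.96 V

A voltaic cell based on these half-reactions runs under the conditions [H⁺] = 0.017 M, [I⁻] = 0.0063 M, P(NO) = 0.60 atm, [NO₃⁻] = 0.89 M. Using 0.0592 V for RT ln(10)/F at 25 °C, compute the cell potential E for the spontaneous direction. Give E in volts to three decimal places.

+0.173 V

NO₃⁻/NO is the cathode (higher E°), I₂/I⁻ the anode: E°cell = +0.96 − (+0.52) = +0.44 V, n = 6.
Overall: 2 NO₃⁻(aq) + 8 H⁺(aq) + 6 I⁻(aq) → 2 NO(g) + 4 H₂O(l) + 3 I₂(s)
Q = P(NO)^2 / ([NO₃⁻]^2·[H⁺]^8·[I⁻]^6); log Q = 27.018.
E = E° − (0.0592/n) log Q = +0.44 − (0.0592/6)(27.018) = +0.173 V.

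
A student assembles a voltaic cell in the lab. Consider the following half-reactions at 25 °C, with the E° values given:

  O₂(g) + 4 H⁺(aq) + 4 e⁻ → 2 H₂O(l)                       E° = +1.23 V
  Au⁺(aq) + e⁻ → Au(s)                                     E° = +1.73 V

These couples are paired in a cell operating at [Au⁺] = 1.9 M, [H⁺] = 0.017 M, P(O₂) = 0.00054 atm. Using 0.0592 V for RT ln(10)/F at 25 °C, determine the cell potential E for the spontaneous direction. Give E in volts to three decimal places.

Au⁺/Au is the cathode (higher E°), O₂/H₂O the anode: E°cell = +1.73 − (+1.23) = +0.50 V, n = 4.
Overall: 4 Au⁺(aq) + 2 H₂O(l) → 4 Au(s) + O₂(g) + 4 H⁺(aq)
Q = P(O₂)·[H⁺]^4 / ([Au⁺]^4); log Q = -11.461.
E = E° − (0.0592/n) log Q = +0.50 − (0.0592/4)(-11.461) = +0.670 V.

+0.670 V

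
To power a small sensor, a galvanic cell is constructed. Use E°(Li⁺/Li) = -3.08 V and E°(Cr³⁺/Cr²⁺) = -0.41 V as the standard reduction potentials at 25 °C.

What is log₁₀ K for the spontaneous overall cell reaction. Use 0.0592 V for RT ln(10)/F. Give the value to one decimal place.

Cathode: Cr³⁺/Cr²⁺; anode: Li⁺/Li. E°cell = +2.67 V, n = 1.
log K = nE°cell / 0.0592 = (1)(+2.67) / 0.0592 = 45.1.

45.1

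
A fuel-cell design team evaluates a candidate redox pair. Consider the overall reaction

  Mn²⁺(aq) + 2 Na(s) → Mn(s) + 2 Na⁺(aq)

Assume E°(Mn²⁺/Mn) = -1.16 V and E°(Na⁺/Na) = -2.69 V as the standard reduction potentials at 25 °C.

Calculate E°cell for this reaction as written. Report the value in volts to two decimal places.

+1.53 V

The Mn²⁺/Mn couple has the higher reduction potential, so it is the cathode; Na⁺/Na is oxidised at the anode.
E°cell = E°(cathode) − E°(anode) = (-1.16) − (-2.69) = +1.53 V.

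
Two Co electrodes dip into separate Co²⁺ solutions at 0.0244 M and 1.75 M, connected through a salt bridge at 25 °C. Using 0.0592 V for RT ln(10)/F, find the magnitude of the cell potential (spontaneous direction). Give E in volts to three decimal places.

+0.055 V

For a concentration cell E°cell = 0. The 1.75 M side is the cathode (reduction is favoured where [Co²⁺] is higher).
With n = 2, E = −(0.0592/2) log([Co²⁺]ₐₙ/[Co²⁺]꜀ₐₜ) = −(0.0592/2) log(0.0244/1.75) = −(0.0592/2)(-1.856) = +0.055 V.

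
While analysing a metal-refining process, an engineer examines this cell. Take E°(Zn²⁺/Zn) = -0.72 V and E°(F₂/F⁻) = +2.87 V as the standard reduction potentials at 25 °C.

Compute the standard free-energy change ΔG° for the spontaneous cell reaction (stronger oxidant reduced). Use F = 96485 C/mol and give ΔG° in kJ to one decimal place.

F₂/F⁻ (E° = +2.87 V) is the cathode; Zn²⁺/Zn (E° = -0.72 V) is the anode, so E°cell = +3.59 V.
Balancing electrons gives n = 2 (lcm of 2 and 2).
ΔG° = −nFE° = −(2)(96485)(+3.59) = -692,762 J = -692.8 kJ.

-692.8 kJ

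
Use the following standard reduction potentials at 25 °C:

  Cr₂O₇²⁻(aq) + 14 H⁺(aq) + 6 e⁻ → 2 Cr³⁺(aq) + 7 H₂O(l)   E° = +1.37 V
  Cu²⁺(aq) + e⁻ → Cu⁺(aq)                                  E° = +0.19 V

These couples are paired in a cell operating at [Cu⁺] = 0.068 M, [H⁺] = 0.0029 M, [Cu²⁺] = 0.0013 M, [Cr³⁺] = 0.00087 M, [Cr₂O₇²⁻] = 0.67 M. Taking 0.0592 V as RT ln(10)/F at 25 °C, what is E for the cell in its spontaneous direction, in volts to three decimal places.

+0.990 V

Cr₂O₇²⁻/Cr³⁺ is the cathode (higher E°), Cu²⁺/Cu⁺ the anode: E°cell = +1.37 − (+0.19) = +1.18 V, n = 6.
Overall: Cr₂O₇²⁻(aq) + 14 H⁺(aq) + 6 Cu⁺(aq) → 2 Cr³⁺(aq) + 7 H₂O(l) + 6 Cu²⁺(aq)
Q = [Cr³⁺]^2·[Cu²⁺]^6 / ([Cr₂O₇²⁻]·[H⁺]^14·[Cu⁺]^6); log Q = 19.268.
E = E° − (0.0592/n) log Q = +1.18 − (0.0592/6)(19.268) = +0.990 V.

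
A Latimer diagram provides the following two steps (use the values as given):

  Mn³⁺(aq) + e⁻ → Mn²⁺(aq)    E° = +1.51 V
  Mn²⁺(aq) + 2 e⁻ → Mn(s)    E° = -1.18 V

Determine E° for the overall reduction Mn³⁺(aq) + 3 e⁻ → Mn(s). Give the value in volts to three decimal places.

-0.283 V

Adding the free-energy changes (−nFE°) of the two steps gives −n₃FE°₃ = −n₁FE°₁ − n₂FE°₂.
E°₃ = (1×+1.51 + 2×-1.18) / 3 = (-0.850) / 3 = -0.283 V.
E° values themselves are not directly additive — weighting by electron count is essential.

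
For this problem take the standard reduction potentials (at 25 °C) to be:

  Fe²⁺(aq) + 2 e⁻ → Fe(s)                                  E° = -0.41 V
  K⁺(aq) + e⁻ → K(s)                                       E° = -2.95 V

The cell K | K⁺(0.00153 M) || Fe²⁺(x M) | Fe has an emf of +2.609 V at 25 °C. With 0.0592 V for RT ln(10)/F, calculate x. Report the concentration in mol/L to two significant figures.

0.00050 M

Fe²⁺/Fe is the cathode, K⁺/K the anode: E°cell = +2.54 V, n = 2.
Overall reaction: Fe²⁺(aq) + 2 K(s) → Fe(s) + 2 K⁺(aq); Q = [K⁺]^2/[Fe²⁺]^1.
From E = E° − (0.0592/n) log Q: log Q = (E° − E)·n/0.0592 = (+2.54 − (+2.609))·2/0.0592 = -2.3311.
So 1·log[Fe²⁺] = 2·log(0.00153) − log Q = -5.6306 − (-2.3311) = -3.2995; [Fe²⁺] = 10^(-3.2995) ≈ 0.00050 M.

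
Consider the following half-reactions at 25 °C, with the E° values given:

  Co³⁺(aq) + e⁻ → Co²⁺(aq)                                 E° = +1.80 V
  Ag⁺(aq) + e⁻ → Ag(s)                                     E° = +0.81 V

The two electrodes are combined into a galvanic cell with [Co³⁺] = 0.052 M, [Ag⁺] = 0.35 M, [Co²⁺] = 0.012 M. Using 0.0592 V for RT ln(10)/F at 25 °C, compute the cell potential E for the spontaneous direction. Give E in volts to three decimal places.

Co³⁺/Co²⁺ is the cathode (higher E°), Ag⁺/Ag the anode: E°cell = +1.80 − (+0.81) = +0.99 V, n = 1.
Overall: Co³⁺(aq) + Ag(s) → Co²⁺(aq) + Ag⁺(aq)
Q = [Co²⁺]·[Ag⁺] / ([Co³⁺]); log Q = -1.093.
E = E° − (0.0592/n) log Q = +0.99 − (0.0592/1)(-1.093) = +1.055 V.

+1.055 V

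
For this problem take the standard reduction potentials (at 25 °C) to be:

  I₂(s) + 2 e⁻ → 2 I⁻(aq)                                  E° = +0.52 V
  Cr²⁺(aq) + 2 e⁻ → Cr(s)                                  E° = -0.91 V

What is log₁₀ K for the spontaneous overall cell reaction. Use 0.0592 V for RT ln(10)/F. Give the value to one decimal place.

Cathode: I₂/I⁻; anode: Cr²⁺/Cr. E°cell = +1.43 V, n = 2.
log K = nE°cell / 0.0592 = (2)(+1.43) / 0.0592 = 48.3.

48.3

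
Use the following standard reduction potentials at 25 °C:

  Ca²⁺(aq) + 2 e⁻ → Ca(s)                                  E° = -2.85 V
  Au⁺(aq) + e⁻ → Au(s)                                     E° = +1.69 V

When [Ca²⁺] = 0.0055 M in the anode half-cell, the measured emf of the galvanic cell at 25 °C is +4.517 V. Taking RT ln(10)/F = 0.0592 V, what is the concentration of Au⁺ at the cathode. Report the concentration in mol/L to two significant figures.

Au⁺/Au is the cathode, Ca²⁺/Ca the anode: E°cell = +4.54 V, n = 2.
Overall reaction: 2 Au⁺(aq) + Ca(s) → 2 Au(s) + Ca²⁺(aq); Q = [Ca²⁺]^1/[Au⁺]^2.
From E = E° − (0.0592/n) log Q: log Q = (E° − E)·n/0.0592 = (+4.54 − (+4.517))·2/0.0592 = 0.7770.
So 2·log[Au⁺] = 1·log(0.0055) − log Q = -2.2596 − (0.7770) = -3.0366; log[Au⁺] = -3.0366 / 2 = -1.5183; [Au⁺] = 10^(-1.5183) ≈ 0.030 M.

0.030 M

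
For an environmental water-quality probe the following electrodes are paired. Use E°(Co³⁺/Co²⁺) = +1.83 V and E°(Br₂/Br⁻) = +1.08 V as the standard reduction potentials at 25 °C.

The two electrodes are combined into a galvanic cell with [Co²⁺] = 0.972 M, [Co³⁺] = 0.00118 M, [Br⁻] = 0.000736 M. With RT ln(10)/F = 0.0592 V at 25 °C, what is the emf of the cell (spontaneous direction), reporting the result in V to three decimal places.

+0.392 V

Co³⁺/Co²⁺ is the cathode (higher E°), Br₂/Br⁻ the anode: E°cell = +1.83 − (+1.08) = +0.75 V, n = 2.
Overall: 2 Co³⁺(aq) + 2 Br⁻(aq) → 2 Co²⁺(aq) + Br₂(l)
Q = [Co²⁺]^2 / ([Co³⁺]^2·[Br⁻]^2); log Q = 12.098.
E = E° − (0.0592/n) log Q = +0.75 − (0.0592/2)(12.098) = +0.392 V.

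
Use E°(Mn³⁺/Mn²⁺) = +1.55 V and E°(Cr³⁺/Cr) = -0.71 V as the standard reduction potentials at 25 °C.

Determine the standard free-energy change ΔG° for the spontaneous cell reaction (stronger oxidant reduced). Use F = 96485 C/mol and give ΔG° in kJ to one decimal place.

Mn³⁺/Mn²⁺ (E° = +1.55 V) is the cathode; Cr³⁺/Cr (E° = -0.71 V) is the anode, so E°cell = +2.26 V.
Balancing electrons gives n = 3 (lcm of 1 and 3).
ΔG° = −nFE° = −(3)(96485)(+2.26) = -654,168 J = -654.2 kJ.

-654.2 kJ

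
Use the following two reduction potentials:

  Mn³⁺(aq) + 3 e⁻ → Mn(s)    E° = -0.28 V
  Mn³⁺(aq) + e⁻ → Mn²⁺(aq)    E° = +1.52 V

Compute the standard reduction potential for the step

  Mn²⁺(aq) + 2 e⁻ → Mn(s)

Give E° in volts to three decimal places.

-1.180 V

Sequential free energies add, so n₃E°₃ = n₁E°₁ + n₂E°₂.
With n₃ = 3, and the known step contributing 1×(+1.52) V, the unknown satisfies 2·E° = 3×(-0.28) − 1×(+1.52) = -2.360.
E° = -2.360 / 2 = -1.180 V.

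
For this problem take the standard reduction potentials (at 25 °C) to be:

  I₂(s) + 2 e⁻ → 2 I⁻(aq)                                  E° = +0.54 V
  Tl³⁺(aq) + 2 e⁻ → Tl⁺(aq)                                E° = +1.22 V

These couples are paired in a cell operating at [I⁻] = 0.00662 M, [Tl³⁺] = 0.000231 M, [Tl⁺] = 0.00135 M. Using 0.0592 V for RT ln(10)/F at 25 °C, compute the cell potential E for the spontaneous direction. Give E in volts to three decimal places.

Tl³⁺/Tl⁺ is the cathode (higher E°), I₂/I⁻ the anode: E°cell = +1.22 − (+0.54) = +0.68 V, n = 2.
Overall: Tl³⁺(aq) + 2 I⁻(aq) → Tl⁺(aq) + I₂(s)
Q = [Tl⁺] / ([Tl³⁺]·[I⁻]^2); log Q = 5.125.
E = E° − (0.0592/n) log Q = +0.68 − (0.0592/2)(5.125) = +0.528 V.

+0.528 V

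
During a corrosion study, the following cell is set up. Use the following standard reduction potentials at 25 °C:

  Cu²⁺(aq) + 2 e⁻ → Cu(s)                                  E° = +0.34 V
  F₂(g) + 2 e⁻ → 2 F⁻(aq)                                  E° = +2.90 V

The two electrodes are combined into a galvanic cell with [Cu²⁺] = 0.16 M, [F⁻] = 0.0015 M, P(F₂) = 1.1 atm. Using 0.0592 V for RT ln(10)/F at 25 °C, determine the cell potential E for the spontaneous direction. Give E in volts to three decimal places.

+2.752 V

F₂/F⁻ is the cathode (higher E°), Cu²⁺/Cu the anode: E°cell = +2.90 − (+0.34) = +2.56 V, n = 2.
Overall: F₂(g) + Cu(s) → 2 F⁻(aq) + Cu²⁺(aq)
Q = [F⁻]^2·[Cu²⁺] / (P(F₂)); log Q = -6.485.
E = E° − (0.0592/n) log Q = +2.56 − (0.0592/2)(-6.485) = +2.752 V.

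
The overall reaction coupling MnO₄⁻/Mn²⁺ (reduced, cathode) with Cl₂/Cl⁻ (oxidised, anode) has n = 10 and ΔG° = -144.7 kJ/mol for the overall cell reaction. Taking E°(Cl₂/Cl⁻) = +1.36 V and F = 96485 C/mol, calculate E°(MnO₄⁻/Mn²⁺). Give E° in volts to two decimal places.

E°cell = −ΔG°/(nF) = −(-144.7×10³)/((10)(96485)) = +0.150 V.
Since MnO₄⁻/Mn²⁺ is the cathode and Cl₂/Cl⁻ the anode, E°cell = E°(MnO₄⁻/Mn²⁺) − E°(Cl₂/Cl⁻).
So E°(MnO₄⁻/Mn²⁺) = E°cell + E°(Cl₂/Cl⁻) = +0.150 + (+1.36) = +1.51 V.

+1.51 V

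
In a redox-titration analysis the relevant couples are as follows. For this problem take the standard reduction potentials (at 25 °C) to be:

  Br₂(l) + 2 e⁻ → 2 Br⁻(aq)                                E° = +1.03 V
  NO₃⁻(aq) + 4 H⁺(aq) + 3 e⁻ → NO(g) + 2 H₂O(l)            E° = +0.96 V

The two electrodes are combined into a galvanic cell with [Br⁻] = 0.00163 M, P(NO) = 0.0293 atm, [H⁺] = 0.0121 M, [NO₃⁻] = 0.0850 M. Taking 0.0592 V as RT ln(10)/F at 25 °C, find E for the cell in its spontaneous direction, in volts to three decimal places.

Br₂/Br⁻ is the cathode (higher E°), NO₃⁻/NO the anode: E°cell = +1.03 − (+0.96) = +0.07 V, n = 6.
Overall: 3 Br₂(l) + 2 NO(g) + 4 H₂O(l) → 6 Br⁻(aq) + 2 NO₃⁻(aq) + 8 H⁺(aq)
Q = [Br⁻]^6·[NO₃⁻]^2·[H⁺]^8 / (P(NO)^2); log Q = -31.139.
E = E° − (0.0592/n) log Q = +0.07 − (0.0592/6)(-31.139) = +0.377 V.

+0.377 V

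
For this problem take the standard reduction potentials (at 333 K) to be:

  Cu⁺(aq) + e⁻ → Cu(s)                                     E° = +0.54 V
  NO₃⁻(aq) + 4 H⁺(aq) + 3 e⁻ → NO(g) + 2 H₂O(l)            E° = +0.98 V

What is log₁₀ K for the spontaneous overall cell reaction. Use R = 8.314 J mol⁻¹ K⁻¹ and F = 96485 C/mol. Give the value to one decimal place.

20.0

Cathode: NO₃⁻/NO; anode: Cu⁺/Cu. E°cell = (+0.98) − (+0.54) = +0.44 V, with n = 3.
ΔG° = −nFE° = −RT ln K, so ln K = nFE°/(RT) = (3)(96485)(+0.44) / ((8.314)(333)) = 46.002.
log₁₀ K = 46.002 / ln 10 = 20.0.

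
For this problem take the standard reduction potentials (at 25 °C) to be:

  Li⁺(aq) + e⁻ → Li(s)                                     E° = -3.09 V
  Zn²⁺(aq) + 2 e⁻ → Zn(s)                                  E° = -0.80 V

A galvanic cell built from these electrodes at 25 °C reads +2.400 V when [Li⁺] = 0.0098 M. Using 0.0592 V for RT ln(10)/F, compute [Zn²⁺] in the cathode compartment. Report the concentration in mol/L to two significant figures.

0.50 M

Zn²⁺/Zn is the cathode, Li⁺/Li the anode: E°cell = +2.29 V, n = 2.
Overall reaction: Zn²⁺(aq) + 2 Li(s) → Zn(s) + 2 Li⁺(aq); Q = [Li⁺]^2/[Zn²⁺]^1.
From E = E° − (0.0592/n) log Q: log Q = (E° − E)·n/0.0592 = (+2.29 − (+2.400))·2/0.0592 = -3.7162.
So 1·log[Zn²⁺] = 2·log(0.0098) − log Q = -4.0175 − (-3.7162) = -0.3013; [Zn²⁺] = 10^(-0.3013) ≈ 0.50 M.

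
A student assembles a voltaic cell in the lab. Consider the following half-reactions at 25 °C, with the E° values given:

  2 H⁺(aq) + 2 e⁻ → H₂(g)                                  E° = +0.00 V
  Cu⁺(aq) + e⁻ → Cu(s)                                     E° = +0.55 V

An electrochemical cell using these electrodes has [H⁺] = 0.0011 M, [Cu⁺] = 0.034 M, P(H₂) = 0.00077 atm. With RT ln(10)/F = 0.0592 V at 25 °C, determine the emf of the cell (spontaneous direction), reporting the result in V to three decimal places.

Cu⁺/Cu is the cathode (higher E°), H⁺/H₂ the anode: E°cell = +0.55 − (+0.00) = +0.55 V, n = 2.
Overall: 2 Cu⁺(aq) + H₂(g) → 2 Cu(s) + 2 H⁺(aq)
Q = [H⁺]^2 / ([Cu⁺]^2·P(H₂)); log Q = 0.133.
E = E° − (0.0592/n) log Q = +0.55 − (0.0592/2)(0.133) = +0.546 V.

+0.546 V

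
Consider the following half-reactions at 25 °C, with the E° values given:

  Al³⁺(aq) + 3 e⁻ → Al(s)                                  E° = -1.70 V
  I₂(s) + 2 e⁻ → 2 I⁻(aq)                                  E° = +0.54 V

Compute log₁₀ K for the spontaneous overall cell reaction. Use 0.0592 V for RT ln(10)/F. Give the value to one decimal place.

Cathode: I₂/I⁻; anode: Al³⁺/Al. E°cell = +2.24 V, n = 6.
log K = nE°cell / 0.0592 = (6)(+2.24) / 0.0592 = 227.0.

227.0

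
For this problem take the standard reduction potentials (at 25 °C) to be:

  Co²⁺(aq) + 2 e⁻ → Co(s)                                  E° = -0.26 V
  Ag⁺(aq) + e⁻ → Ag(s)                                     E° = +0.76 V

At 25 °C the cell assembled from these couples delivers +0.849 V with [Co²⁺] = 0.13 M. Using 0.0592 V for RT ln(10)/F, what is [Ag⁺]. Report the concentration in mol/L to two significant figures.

Ag⁺/Ag is the cathode, Co²⁺/Co the anode: E°cell = +1.02 V, n = 2.
Overall reaction: 2 Ag⁺(aq) + Co(s) → 2 Ag(s) + Co²⁺(aq); Q = [Co²⁺]^1/[Ag⁺]^2.
From E = E° − (0.0592/n) log Q: log Q = (E° − E)·n/0.0592 = (+1.02 − (+0.849))·2/0.0592 = 5.7770.
So 2·log[Ag⁺] = 1·log(0.13) − log Q = -0.8861 − (5.7770) = -6.6631; log[Ag⁺] = -6.6631 / 2 = -3.3316; [Ag⁺] = 10^(-3.3316) ≈ 0.00047 M.

0.00047 M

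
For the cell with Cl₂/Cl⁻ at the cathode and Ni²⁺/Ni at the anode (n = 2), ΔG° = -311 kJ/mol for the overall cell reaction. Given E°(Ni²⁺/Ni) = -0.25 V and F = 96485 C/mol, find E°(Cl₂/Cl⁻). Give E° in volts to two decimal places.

+1.36 V

E°cell = −ΔG°/(nF) = −(-311×10³)/((2)(96485)) = +1.612 V.
Since Cl₂/Cl⁻ is the cathode and Ni²⁺/Ni the anode, E°cell = E°(Cl₂/Cl⁻) − E°(Ni²⁺/Ni).
So E°(Cl₂/Cl⁻) = E°cell + E°(Ni²⁺/Ni) = +1.612 + (-0.25) = +1.36 V.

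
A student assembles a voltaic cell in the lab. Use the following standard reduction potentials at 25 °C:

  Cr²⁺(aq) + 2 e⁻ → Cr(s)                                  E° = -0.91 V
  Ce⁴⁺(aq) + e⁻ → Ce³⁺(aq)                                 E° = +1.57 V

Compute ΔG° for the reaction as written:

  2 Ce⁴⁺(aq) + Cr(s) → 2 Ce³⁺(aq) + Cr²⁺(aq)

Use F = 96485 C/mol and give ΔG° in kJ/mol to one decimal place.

As written, Ce⁴⁺/Ce³⁺ is reduced (cathode) and Cr²⁺/Cr is oxidised (anode), so E°cell = (+1.57) − (-0.91) = +2.48 V.
Balancing electrons gives n = 2.
ΔG° = −nFE° = −(2)(96485)(+2.48) = -478,566 J = -478.6 kJ/mol.

-478.6 kJ/mol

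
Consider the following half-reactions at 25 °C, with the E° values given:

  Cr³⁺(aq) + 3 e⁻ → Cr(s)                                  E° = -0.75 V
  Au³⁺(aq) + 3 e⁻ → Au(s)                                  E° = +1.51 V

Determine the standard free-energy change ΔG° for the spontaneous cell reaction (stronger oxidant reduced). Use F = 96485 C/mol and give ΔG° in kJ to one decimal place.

Au³⁺/Au (E° = +1.51 V) is the cathode; Cr³⁺/Cr (E° = -0.75 V) is the anode, so E°cell = +2.26 V.
Balancing electrons gives n = 3 (lcm of 3 and 3).
ΔG° = −nFE° = −(3)(96485)(+2.26) = -654,168 J = -654.2 kJ.

-654.2 kJ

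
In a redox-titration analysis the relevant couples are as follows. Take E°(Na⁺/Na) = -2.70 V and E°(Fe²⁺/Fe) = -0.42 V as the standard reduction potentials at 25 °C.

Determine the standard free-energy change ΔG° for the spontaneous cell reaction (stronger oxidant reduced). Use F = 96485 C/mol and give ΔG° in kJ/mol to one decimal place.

Fe²⁺/Fe (E° = -0.42 V) is the cathode; Na⁺/Na (E° = -2.70 V) is the anode, so E°cell = +2.28 V.
Balancing electrons gives n = 2 (lcm of 2 and 1).
ΔG° = −nFE° = −(2)(96485)(+2.28) = -439,972 J = -440.0 kJ/mol.

-440.0 kJ/mol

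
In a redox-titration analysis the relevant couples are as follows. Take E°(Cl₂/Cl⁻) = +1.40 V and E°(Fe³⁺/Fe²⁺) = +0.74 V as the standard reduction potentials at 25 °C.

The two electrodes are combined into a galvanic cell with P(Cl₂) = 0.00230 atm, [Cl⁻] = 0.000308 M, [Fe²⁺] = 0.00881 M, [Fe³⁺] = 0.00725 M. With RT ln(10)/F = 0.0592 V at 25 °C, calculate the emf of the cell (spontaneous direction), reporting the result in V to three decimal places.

+0.795 V

Cl₂/Cl⁻ is the cathode (higher E°), Fe³⁺/Fe²⁺ the anode: E°cell = +1.40 − (+0.74) = +0.66 V, n = 2.
Overall: Cl₂(g) + 2 Fe²⁺(aq) → 2 Cl⁻(aq) + 2 Fe³⁺(aq)
Q = [Cl⁻]^2·[Fe³⁺]^2 / (P(Cl₂)·[Fe²⁺]^2); log Q = -4.554.
E = E° − (0.0592/n) log Q = +0.66 − (0.0592/2)(-4.554) = +0.795 V.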